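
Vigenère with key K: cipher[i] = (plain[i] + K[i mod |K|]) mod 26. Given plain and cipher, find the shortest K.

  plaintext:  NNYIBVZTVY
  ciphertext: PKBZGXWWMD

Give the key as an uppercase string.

CXDRF

  i= 0: P-N =  2 → C
  i= 1: K-N = 23 → X
  i= 2: B-Y =  3 → D
  i= 3: Z-I = 17 → R
  i= 4: G-B =  5 → F
  i= 5: X-V =  2 → C
  i= 6: W-Z = 23 → X
  i= 7: W-T =  3 → D
  i= 8: M-V = 17 → R
  i= 9: D-Y =  5 → F
  shifts repeat with period 5: CXDRF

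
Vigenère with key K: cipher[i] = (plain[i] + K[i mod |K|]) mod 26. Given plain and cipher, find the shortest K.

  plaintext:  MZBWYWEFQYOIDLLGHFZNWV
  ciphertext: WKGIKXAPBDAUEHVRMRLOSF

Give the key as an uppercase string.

  i= 0: W-M = 10 → K
  i= 1: K-Z = 11 → L
  i= 2: G-B =  5 → F
  i= 3: I-W = 12 → M
  i= 4: K-Y = 12 → M
  i= 5: X-W =  1 → B
  i= 6: A-E = 22 → W
  i= 7: P-F = 10 → K
  i= 8: B-Q = 11 → L
  i= 9: D-Y =  5 → F
  i=10: A-O = 12 → M
  i=11: U-I = 12 → M
  i=12: E-D =  1 → B
  i=13: H-L = 22 → W
  i=14: V-L = 10 → K
  i=15: R-G = 11 → L
  i=16: M-H =  5 → F
  i=17: R-F = 12 → M
  i=18: L-Z = 12 → M
  i=19: O-N =  1 → B
  i=20: S-W = 22 → W
  i=21: F-V = 10 → K
  shifts repeat with period 7: KLFMMBW

KLFMMBW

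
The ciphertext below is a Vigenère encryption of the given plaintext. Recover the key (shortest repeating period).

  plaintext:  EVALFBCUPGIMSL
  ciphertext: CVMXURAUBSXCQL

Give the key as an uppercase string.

  i= 0: C-E = 24 → Y
  i= 1: V-V =  0 → A
  i= 2: M-A = 12 → M
  i= 3: X-L = 12 → M
  i= 4: U-F = 15 → P
  i= 5: R-B = 16 → Q
  i= 6: A-C = 24 → Y
  i= 7: U-U =  0 → A
  i= 8: B-P = 12 → M
  i= 9: S-G = 12 → M
  i=10: X-I = 15 → P
  i=11: C-M = 16 → Q
  i=12: Q-S = 24 → Y
  i=13: L-L =  0 → A
  shifts repeat with period 6: YAMMPQ

YAMMPQ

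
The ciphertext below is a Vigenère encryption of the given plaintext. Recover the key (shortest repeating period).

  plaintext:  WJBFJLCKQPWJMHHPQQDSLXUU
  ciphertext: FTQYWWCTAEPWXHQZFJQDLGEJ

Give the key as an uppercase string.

JKPTNLA

  i= 0: F-W =  9 → J
  i= 1: T-J = 10 → K
  i= 2: Q-B = 15 → P
  i= 3: Y-F = 19 → T
  i= 4: W-J = 13 → N
  i= 5: W-L = 11 → L
  i= 6: C-C =  0 → A
  i= 7: T-K =  9 → J
  i= 8: A-Q = 10 → K
  i= 9: E-P = 15 → P
  i=10: P-W = 19 → T
  i=11: W-J = 13 → N
  i=12: X-M = 11 → L
  i=13: H-H =  0 → A
  i=14: Q-H =  9 → J
  i=15: Z-P = 10 → K
  i=16: F-Q = 15 → P
  i=17: J-Q = 19 → T
  i=18: Q-D = 13 → N
  i=19: D-S = 11 → L
  i=20: L-L =  0 → A
  i=21: G-X =  9 → J
  i=22: E-U = 10 → K
  i=23: J-U = 15 → P
  shifts repeat with period 7: JKPTNLA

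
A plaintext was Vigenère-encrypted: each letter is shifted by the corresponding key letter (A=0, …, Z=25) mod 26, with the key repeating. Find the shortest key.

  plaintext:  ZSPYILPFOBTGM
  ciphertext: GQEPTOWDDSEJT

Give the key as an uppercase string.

HYPRLD

  i= 0: G-Z =  7 → H
  i= 1: Q-S = 24 → Y
  i= 2: E-P = 15 → P
  i= 3: P-Y = 17 → R
  i= 4: T-I = 11 → L
  i= 5: O-L =  3 → D
  i= 6: W-P =  7 → H
  i= 7: D-F = 24 → Y
  i= 8: D-O = 15 → P
  i= 9: S-B = 17 → R
  i=10: E-T = 11 → L
  i=11: J-G =  3 → D
  i=12: T-M =  7 → H
  shifts repeat with period 6: HYPRLD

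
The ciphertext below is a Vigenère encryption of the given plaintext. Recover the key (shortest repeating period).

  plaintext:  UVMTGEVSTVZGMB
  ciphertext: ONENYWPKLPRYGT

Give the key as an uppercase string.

  i= 0: O-U = 20 → U
  i= 1: N-V = 18 → S
  i= 2: E-M = 18 → S
  i= 3: N-T = 20 → U
  i= 4: Y-G = 18 → S
  i= 5: W-E = 18 → S
  i= 6: P-V = 20 → U
  i= 7: K-S = 18 → S
  i= 8: L-T = 18 → S
  i= 9: P-V = 20 → U
  i=10: R-Z = 18 → S
  i=11: Y-G = 18 → S
  i=12: G-M = 20 → U
  i=13: T-B = 18 → S
  shifts repeat with period 3: USS

USS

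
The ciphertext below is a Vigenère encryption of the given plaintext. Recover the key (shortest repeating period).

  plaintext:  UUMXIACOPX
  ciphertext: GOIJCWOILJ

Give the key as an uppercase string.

  i= 0: G-U = 12 → M
  i= 1: O-U = 20 → U
  i= 2: I-M = 22 → W
  i= 3: J-X = 12 → M
  i= 4: C-I = 20 → U
  i= 5: W-A = 22 → W
  i= 6: O-C = 12 → M
  i= 7: I-O = 20 → U
  i= 8: L-P = 22 → W
  i= 9: J-X = 12 → M
  shifts repeat with period 3: MUW

MUW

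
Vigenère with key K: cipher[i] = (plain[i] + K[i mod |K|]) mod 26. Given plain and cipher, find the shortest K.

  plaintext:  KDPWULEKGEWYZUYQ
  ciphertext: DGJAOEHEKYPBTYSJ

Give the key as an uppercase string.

  i= 0: D-K = 19 → T
  i= 1: G-D =  3 → D
  i= 2: J-P = 20 → U
  i= 3: A-W =  4 → E
  i= 4: O-U = 20 → U
  i= 5: E-L = 19 → T
  i= 6: H-E =  3 → D
  i= 7: E-K = 20 → U
  i= 8: K-G =  4 → E
  i= 9: Y-E = 20 → U
  i=10: P-W = 19 → T
  i=11: B-Y =  3 → D
  i=12: T-Z = 20 → U
  i=13: Y-U =  4 → E
  i=14: S-Y = 20 → U
  i=15: J-Q = 19 → T
  shifts repeat with period 5: TDUEU

TDUEU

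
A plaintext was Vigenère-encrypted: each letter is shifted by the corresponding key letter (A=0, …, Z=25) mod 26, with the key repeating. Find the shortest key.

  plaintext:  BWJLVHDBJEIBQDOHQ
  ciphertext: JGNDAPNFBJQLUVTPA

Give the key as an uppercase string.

  i= 0: J-B =  8 → I
  i= 1: G-W = 10 → K
  i= 2: N-J =  4 → E
  i= 3: D-L = 18 → S
  i= 4: A-V =  5 → F
  i= 5: P-H =  8 → I
  i= 6: N-D = 10 → K
  i= 7: F-B =  4 → E
  i= 8: B-J = 18 → S
  i= 9: J-E =  5 → F
  i=10: Q-I =  8 → I
  i=11: L-B = 10 → K
  i=12: U-Q =  4 → E
  i=13: V-D = 18 → S
  i=14: T-O =  5 → F
  i=15: P-H =  8 → I
  i=16: A-Q = 10 → K
  shifts repeat with period 5: IKESF

IKESF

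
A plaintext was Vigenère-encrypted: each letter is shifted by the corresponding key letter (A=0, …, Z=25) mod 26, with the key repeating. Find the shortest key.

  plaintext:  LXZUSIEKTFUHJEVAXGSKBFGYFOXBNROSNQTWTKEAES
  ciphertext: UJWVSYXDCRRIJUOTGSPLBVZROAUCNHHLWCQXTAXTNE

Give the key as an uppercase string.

  i= 0: U-L =  9 → J
  i= 1: J-X = 12 → M
  i= 2: W-Z = 23 → X
  i= 3: V-U =  1 → B
  i= 4: S-S =  0 → A
  i= 5: Y-I = 16 → Q
  i= 6: X-E = 19 → T
  i= 7: D-K = 19 → T
  i= 8: C-T =  9 → J
  i= 9: R-F = 12 → M
  i=10: R-U = 23 → X
  i=11: I-H =  1 → B
  i=12: J-J =  0 → A
  i=13: U-E = 16 → Q
  i=14: O-V = 19 → T
  i=15: T-A = 19 → T
  i=16: G-X =  9 → J
  i=17: S-G = 12 → M
  i=18: P-S = 23 → X
  i=19: L-K =  1 → B
  i=20: B-B =  0 → A
  i=21: V-F = 16 → Q
  i=22: Z-G = 19 → T
  i=23: R-Y = 19 → T
  i=24: O-F =  9 → J
  i=25: A-O = 12 → M
  i=26: U-X = 23 → X
  i=27: C-B =  1 → B
  i=28: N-N =  0 → A
  i=29: H-R = 16 → Q
  i=30: H-O = 19 → T
  i=31: L-S = 19 → T
  i=32: W-N =  9 → J
  i=33: C-Q = 12 → M
  i=34: Q-T = 23 → X
  i=35: X-W =  1 → B
  i=36: T-T =  0 → A
  i=37: A-K = 16 → Q
  i=38: X-E = 19 → T
  i=39: T-A = 19 → T
  i=40: N-E =  9 → J
  i=41: E-S = 12 → M
  shifts repeat with period 8: JMXBAQTT

JMXBAQTT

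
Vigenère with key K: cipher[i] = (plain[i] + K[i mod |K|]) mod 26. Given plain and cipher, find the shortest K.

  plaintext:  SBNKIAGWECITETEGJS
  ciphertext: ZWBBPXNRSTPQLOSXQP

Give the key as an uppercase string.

  i= 0: Z-S =  7 → H
  i= 1: W-B = 21 → V
  i= 2: B-N = 14 → O
  i= 3: B-K = 17 → R
  i= 4: P-I =  7 → H
  i= 5: X-A = 23 → X
  i= 6: N-G =  7 → H
  i= 7: R-W = 21 → V
  i= 8: S-E = 14 → O
  i= 9: T-C = 17 → R
  i=10: P-I =  7 → H
  i=11: Q-T = 23 → X
  i=12: L-E =  7 → H
  i=13: O-T = 21 → V
  i=14: S-E = 14 → O
  i=15: X-G = 17 → R
  i=16: Q-J =  7 → H
  i=17: P-S = 23 → X
  shifts repeat with period 6: HVORHX

HVORHX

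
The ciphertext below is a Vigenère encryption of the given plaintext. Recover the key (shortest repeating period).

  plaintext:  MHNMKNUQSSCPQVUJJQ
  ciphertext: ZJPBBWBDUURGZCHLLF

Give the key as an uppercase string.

NCCPRJH

  i= 0: Z-M = 13 → N
  i= 1: J-H =  2 → C
  i= 2: P-N =  2 → C
  i= 3: B-M = 15 → P
  i= 4: B-K = 17 → R
  i= 5: W-N =  9 → J
  i= 6: B-U =  7 → H
  i= 7: D-Q = 13 → N
  i= 8: U-S =  2 → C
  i= 9: U-S =  2 → C
  i=10: R-C = 15 → P
  i=11: G-P = 17 → R
  i=12: Z-Q =  9 → J
  i=13: C-V =  7 → H
  i=14: H-U = 13 → N
  i=15: L-J =  2 → C
  i=16: L-J =  2 → C
  i=17: F-Q = 15 → P
  shifts repeat with period 7: NCCPRJH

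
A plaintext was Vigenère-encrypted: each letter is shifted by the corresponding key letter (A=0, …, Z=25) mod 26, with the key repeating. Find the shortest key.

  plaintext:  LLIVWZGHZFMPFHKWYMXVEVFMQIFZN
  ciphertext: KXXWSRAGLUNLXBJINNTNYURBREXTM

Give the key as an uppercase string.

  i= 0: K-L = 25 → Z
  i= 1: X-L = 12 → M
  i= 2: X-I = 15 → P
  i= 3: W-V =  1 → B
  i= 4: S-W = 22 → W
  i= 5: R-Z = 18 → S
  i= 6: A-G = 20 → U
  i= 7: G-H = 25 → Z
  i= 8: L-Z = 12 → M
  i= 9: U-F = 15 → P
  i=10: N-M =  1 → B
  i=11: L-P = 22 → W
  i=12: X-F = 18 → S
  i=13: B-H = 20 → U
  i=14: J-K = 25 → Z
  i=15: I-W = 12 → M
  i=16: N-Y = 15 → P
  i=17: N-M =  1 → B
  i=18: T-X = 22 → W
  i=19: N-V = 18 → S
  i=20: Y-E = 20 → U
  i=21: U-V = 25 → Z
  i=22: R-F = 12 → M
  i=23: B-M = 15 → P
  i=24: R-Q =  1 → B
  i=25: E-I = 22 → W
  i=26: X-F = 18 → S
  i=27: T-Z = 20 → U
  i=28: M-N = 25 → Z
  shifts repeat with period 7: ZMPBWSU

ZMPBWSU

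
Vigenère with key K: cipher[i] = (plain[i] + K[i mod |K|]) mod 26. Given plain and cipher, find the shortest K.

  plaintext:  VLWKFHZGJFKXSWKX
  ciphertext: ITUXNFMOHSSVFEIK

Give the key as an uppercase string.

NIY

  i= 0: I-V = 13 → N
  i= 1: T-L =  8 → I
  i= 2: U-W = 24 → Y
  i= 3: X-K = 13 → N
  i= 4: N-F =  8 → I
  i= 5: F-H = 24 → Y
  i= 6: M-Z = 13 → N
  i= 7: O-G =  8 → I
  i= 8: H-J = 24 → Y
  i= 9: S-F = 13 → N
  i=10: S-K =  8 → I
  i=11: V-X = 24 → Y
  i=12: F-S = 13 → N
  i=13: E-W =  8 → I
  i=14: I-K = 24 → Y
  i=15: K-X = 13 → N
  shifts repeat with period 3: NIY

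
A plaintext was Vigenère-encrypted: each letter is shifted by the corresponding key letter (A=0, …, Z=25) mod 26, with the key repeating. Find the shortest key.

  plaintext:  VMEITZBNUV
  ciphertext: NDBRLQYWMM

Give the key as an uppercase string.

SRXJ

  i= 0: N-V = 18 → S
  i= 1: D-M = 17 → R
  i= 2: B-E = 23 → X
  i= 3: R-I =  9 → J
  i= 4: L-T = 18 → S
  i= 5: Q-Z = 17 → R
  i= 6: Y-B = 23 → X
  i= 7: W-N =  9 → J
  i= 8: M-U = 18 → S
  i= 9: M-V = 17 → R
  shifts repeat with period 4: SRXJ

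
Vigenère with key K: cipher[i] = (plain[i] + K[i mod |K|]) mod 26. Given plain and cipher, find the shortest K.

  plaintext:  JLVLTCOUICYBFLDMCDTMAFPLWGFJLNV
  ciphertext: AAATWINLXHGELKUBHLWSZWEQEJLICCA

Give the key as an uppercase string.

  i= 0: A-J = 17 → R
  i= 1: A-L = 15 → P
  i= 2: A-V =  5 → F
  i= 3: T-L =  8 → I
  i= 4: W-T =  3 → D
  i= 5: I-C =  6 → G
  i= 6: N-O = 25 → Z
  i= 7: L-U = 17 → R
  i= 8: X-I = 15 → P
  i= 9: H-C =  5 → F
  i=10: G-Y =  8 → I
  i=11: E-B =  3 → D
  i=12: L-F =  6 → G
  i=13: K-L = 25 → Z
  i=14: U-D = 17 → R
  i=15: B-M = 15 → P
  i=16: H-C =  5 → F
  i=17: L-D =  8 → I
  i=18: W-T =  3 → D
  i=19: S-M =  6 → G
  i=20: Z-A = 25 → Z
  i=21: W-F = 17 → R
  i=22: E-P = 15 → P
  i=23: Q-L =  5 → F
  i=24: E-W =  8 → I
  i=25: J-G =  3 → D
  i=26: L-F =  6 → G
  i=27: I-J = 25 → Z
  i=28: C-L = 17 → R
  i=29: C-N = 15 → P
  i=30: A-V =  5 → F
  shifts repeat with period 7: RPFIDGZ

RPFIDGZ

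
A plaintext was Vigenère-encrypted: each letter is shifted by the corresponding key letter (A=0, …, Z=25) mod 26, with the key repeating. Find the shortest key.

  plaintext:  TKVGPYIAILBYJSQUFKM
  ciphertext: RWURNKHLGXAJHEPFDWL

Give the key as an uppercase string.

  i= 0: R-T = 24 → Y
  i= 1: W-K = 12 → M
  i= 2: U-V = 25 → Z
  i= 3: R-G = 11 → L
  i= 4: N-P = 24 → Y
  i= 5: K-Y = 12 → M
  i= 6: H-I = 25 → Z
  i= 7: L-A = 11 → L
  i= 8: G-I = 24 → Y
  i= 9: X-L = 12 → M
  i=10: A-B = 25 → Z
  i=11: J-Y = 11 → L
  i=12: H-J = 24 → Y
  i=13: E-S = 12 → M
  i=14: P-Q = 25 → Z
  i=15: F-U = 11 → L
  i=16: D-F = 24 → Y
  i=17: W-K = 12 → M
  i=18: L-M = 25 → Z
  shifts repeat with period 4: YMZL

YMZL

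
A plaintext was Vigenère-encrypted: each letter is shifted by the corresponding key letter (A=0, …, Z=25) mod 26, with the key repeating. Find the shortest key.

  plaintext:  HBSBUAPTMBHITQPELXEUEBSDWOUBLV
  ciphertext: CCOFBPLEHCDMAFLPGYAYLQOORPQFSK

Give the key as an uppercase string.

VBWEHPWL

  i= 0: C-H = 21 → V
  i= 1: C-B =  1 → B
  i= 2: O-S = 22 → W
  i= 3: F-B =  4 → E
  i= 4: B-U =  7 → H
  i= 5: P-A = 15 → P
  i= 6: L-P = 22 → W
  i= 7: E-T = 11 → L
  i= 8: H-M = 21 → V
  i= 9: C-B =  1 → B
  i=10: D-H = 22 → W
  i=11: M-I =  4 → E
  i=12: A-T =  7 → H
  i=13: F-Q = 15 → P
  i=14: L-P = 22 → W
  i=15: P-E = 11 → L
  i=16: G-L = 21 → V
  i=17: Y-X =  1 → B
  i=18: A-E = 22 → W
  i=19: Y-U =  4 → E
  i=20: L-E =  7 → H
  i=21: Q-B = 15 → P
  i=22: O-S = 22 → W
  i=23: O-D = 11 → L
  i=24: R-W = 21 → V
  i=25: P-O =  1 → B
  i=26: Q-U = 22 → W
  i=27: F-B =  4 → E
  i=28: S-L =  7 → H
  i=29: K-V = 15 → P
  shifts repeat with period 8: VBWEHPWL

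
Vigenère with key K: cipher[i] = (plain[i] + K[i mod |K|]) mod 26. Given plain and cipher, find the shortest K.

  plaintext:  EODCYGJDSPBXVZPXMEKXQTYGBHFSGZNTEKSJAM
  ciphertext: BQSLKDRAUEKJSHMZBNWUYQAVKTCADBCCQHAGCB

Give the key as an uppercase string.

  i= 0: B-E = 23 → X
  i= 1: Q-O =  2 → C
  i= 2: S-D = 15 → P
  i= 3: L-C =  9 → J
  i= 4: K-Y = 12 → M
  i= 5: D-G = 23 → X
  i= 6: R-J =  8 → I
  i= 7: A-D = 23 → X
  i= 8: U-S =  2 → C
  i= 9: E-P = 15 → P
  i=10: K-B =  9 → J
  i=11: J-X = 12 → M
  i=12: S-V = 23 → X
  i=13: H-Z =  8 → I
  i=14: M-P = 23 → X
  i=15: Z-X =  2 → C
  i=16: B-M = 15 → P
  i=17: N-E =  9 → J
  i=18: W-K = 12 → M
  i=19: U-X = 23 → X
  i=20: Y-Q =  8 → I
  i=21: Q-T = 23 → X
  i=22: A-Y =  2 → C
  i=23: V-G = 15 → P
  i=24: K-B =  9 → J
  i=25: T-H = 12 → M
  i=26: C-F = 23 → X
  i=27: A-S =  8 → I
  i=28: D-G = 23 → X
  i=29: B-Z =  2 → C
  i=30: C-N = 15 → P
  i=31: C-T =  9 → J
  i=32: Q-E = 12 → M
  i=33: H-K = 23 → X
  i=34: A-S =  8 → I
  i=35: G-J = 23 → X
  i=36: C-A =  2 → C
  i=37: B-M = 15 → P
  shifts repeat with period 7: XCPJMXI

XCPJMXI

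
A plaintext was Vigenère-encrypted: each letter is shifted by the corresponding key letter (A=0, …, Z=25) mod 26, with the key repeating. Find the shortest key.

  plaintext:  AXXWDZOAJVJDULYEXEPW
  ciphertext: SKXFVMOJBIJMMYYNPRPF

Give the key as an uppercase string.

  i= 0: S-A = 18 → S
  i= 1: K-X = 13 → N
  i= 2: X-X =  0 → A
  i= 3: F-W =  9 → J
  i= 4: V-D = 18 → S
  i= 5: M-Z = 13 → N
  i= 6: O-O =  0 → A
  i= 7: J-A =  9 → J
  i= 8: B-J = 18 → S
  i= 9: I-V = 13 → N
  i=10: J-J =  0 → A
  i=11: M-D =  9 → J
  i=12: M-U = 18 → S
  i=13: Y-L = 13 → N
  i=14: Y-Y =  0 → A
  i=15: N-E =  9 → J
  i=16: P-X = 18 → S
  i=17: R-E = 13 → N
  i=18: P-P =  0 → A
  i=19: F-W =  9 → J
  shifts repeat with period 4: SNAJ

SNAJ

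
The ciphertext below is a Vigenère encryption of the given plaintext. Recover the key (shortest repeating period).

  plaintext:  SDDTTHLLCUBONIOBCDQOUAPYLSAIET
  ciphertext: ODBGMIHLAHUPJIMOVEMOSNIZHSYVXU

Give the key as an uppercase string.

WAYNTB

  i= 0: O-S = 22 → W
  i= 1: D-D =  0 → A
  i= 2: B-D = 24 → Y
  i= 3: G-T = 13 → N
  i= 4: M-T = 19 → T
  i= 5: I-H =  1 → B
  i= 6: H-L = 22 → W
  i= 7: L-L =  0 → A
  i= 8: A-C = 24 → Y
  i= 9: H-U = 13 → N
  i=10: U-B = 19 → T
  i=11: P-O =  1 → B
  i=12: J-N = 22 → W
  i=13: I-I =  0 → A
  i=14: M-O = 24 → Y
  i=15: O-B = 13 → N
  i=16: V-C = 19 → T
  i=17: E-D =  1 → B
  i=18: M-Q = 22 → W
  i=19: O-O =  0 → A
  i=20: S-U = 24 → Y
  i=21: N-A = 13 → N
  i=22: I-P = 19 → T
  i=23: Z-Y =  1 → B
  i=24: H-L = 22 → W
  i=25: S-S =  0 → A
  i=26: Y-A = 24 → Y
  i=27: V-I = 13 → N
  i=28: X-E = 19 → T
  i=29: U-T =  1 → B
  shifts repeat with period 6: WAYNTB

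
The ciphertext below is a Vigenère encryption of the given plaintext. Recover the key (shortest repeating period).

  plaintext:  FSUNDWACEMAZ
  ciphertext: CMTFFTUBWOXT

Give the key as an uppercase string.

XUZSC

  i= 0: C-F = 23 → X
  i= 1: M-S = 20 → U
  i= 2: T-U = 25 → Z
  i= 3: F-N = 18 → S
  i= 4: F-D =  2 → C
  i= 5: T-W = 23 → X
  i= 6: U-A = 20 → U
  i= 7: B-C = 25 → Z
  i= 8: W-E = 18 → S
  i= 9: O-M =  2 → C
  i=10: X-A = 23 → X
  i=11: T-Z = 20 → U
  shifts repeat with period 5: XUZSC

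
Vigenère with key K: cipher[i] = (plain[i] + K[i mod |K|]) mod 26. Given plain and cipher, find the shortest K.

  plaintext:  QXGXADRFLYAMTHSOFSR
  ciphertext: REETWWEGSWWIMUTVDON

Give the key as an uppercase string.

BHYWWTN

  i= 0: R-Q =  1 → B
  i= 1: E-X =  7 → H
  i= 2: E-G = 24 → Y
  i= 3: T-X = 22 → W
  i= 4: W-A = 22 → W
  i= 5: W-D = 19 → T
  i= 6: E-R = 13 → N
  i= 7: G-F =  1 → B
  i= 8: S-L =  7 → H
  i= 9: W-Y = 24 → Y
  i=10: W-A = 22 → W
  i=11: I-M = 22 → W
  i=12: M-T = 19 → T
  i=13: U-H = 13 → N
  i=14: T-S =  1 → B
  i=15: V-O =  7 → H
  i=16: D-F = 24 → Y
  i=17: O-S = 22 → W
  i=18: N-R = 22 → W
  shifts repeat with period 7: BHYWWTN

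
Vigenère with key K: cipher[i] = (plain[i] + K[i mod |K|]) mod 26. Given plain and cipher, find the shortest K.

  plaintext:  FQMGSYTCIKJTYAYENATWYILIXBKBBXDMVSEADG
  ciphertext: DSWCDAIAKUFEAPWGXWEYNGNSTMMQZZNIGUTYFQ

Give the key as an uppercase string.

YCKWLCP

  i= 0: D-F = 24 → Y
  i= 1: S-Q =  2 → C
  i= 2: W-M = 10 → K
  i= 3: C-G = 22 → W
  i= 4: D-S = 11 → L
  i= 5: A-Y =  2 → C
  i= 6: I-T = 15 → P
  i= 7: A-C = 24 → Y
  i= 8: K-I =  2 → C
  i= 9: U-K = 10 → K
  i=10: F-J = 22 → W
  i=11: E-T = 11 → L
  i=12: A-Y =  2 → C
  i=13: P-A = 15 → P
  i=14: W-Y = 24 → Y
  i=15: G-E =  2 → C
  i=16: X-N = 10 → K
  i=17: W-A = 22 → W
  i=18: E-T = 11 → L
  i=19: Y-W =  2 → C
  i=20: N-Y = 15 → P
  i=21: G-I = 24 → Y
  i=22: N-L =  2 → C
  i=23: S-I = 10 → K
  i=24: T-X = 22 → W
  i=25: M-B = 11 → L
  i=26: M-K =  2 → C
  i=27: Q-B = 15 → P
  i=28: Z-B = 24 → Y
  i=29: Z-X =  2 → C
  i=30: N-D = 10 → K
  i=31: I-M = 22 → W
  i=32: G-V = 11 → L
  i=33: U-S =  2 → C
  i=34: T-E = 15 → P
  i=35: Y-A = 24 → Y
  i=36: F-D =  2 → C
  i=37: Q-G = 10 → K
  shifts repeat with period 7: YCKWLCP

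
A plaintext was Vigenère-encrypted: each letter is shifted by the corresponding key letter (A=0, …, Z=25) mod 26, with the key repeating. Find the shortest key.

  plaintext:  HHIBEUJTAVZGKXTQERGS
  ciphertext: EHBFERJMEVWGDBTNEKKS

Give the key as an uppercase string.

  i= 0: E-H = 23 → X
  i= 1: H-H =  0 → A
  i= 2: B-I = 19 → T
  i= 3: F-B =  4 → E
  i= 4: E-E =  0 → A
  i= 5: R-U = 23 → X
  i= 6: J-J =  0 → A
  i= 7: M-T = 19 → T
  i= 8: E-A =  4 → E
  i= 9: V-V =  0 → A
  i=10: W-Z = 23 → X
  i=11: G-G =  0 → A
  i=12: D-K = 19 → T
  i=13: B-X =  4 → E
  i=14: T-T =  0 → A
  i=15: N-Q = 23 → X
  i=16: E-E =  0 → A
  i=17: K-R = 19 → T
  i=18: K-G =  4 → E
  i=19: S-S =  0 → A
  shifts repeat with period 5: XATEA

XATEA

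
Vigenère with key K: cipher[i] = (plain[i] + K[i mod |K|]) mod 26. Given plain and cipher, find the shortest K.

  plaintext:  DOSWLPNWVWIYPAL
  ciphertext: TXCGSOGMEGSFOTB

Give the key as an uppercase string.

  i= 0: T-D = 16 → Q
  i= 1: X-O =  9 → J
  i= 2: C-S = 10 → K
  i= 3: G-W = 10 → K
  i= 4: S-L =  7 → H
  i= 5: O-P = 25 → Z
  i= 6: G-N = 19 → T
  i= 7: M-W = 16 → Q
  i= 8: E-V =  9 → J
  i= 9: G-W = 10 → K
  i=10: S-I = 10 → K
  i=11: F-Y =  7 → H
  i=12: O-P = 25 → Z
  i=13: T-A = 19 → T
  i=14: B-L = 16 → Q
  shifts repeat with period 7: QJKKHZT

QJKKHZT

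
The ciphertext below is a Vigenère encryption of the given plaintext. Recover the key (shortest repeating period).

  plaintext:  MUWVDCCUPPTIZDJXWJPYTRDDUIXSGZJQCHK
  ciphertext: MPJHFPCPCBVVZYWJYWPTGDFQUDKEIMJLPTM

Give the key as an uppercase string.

  i= 0: M-M =  0 → A
  i= 1: P-U = 21 → V
  i= 2: J-W = 13 → N
  i= 3: H-V = 12 → M
  i= 4: F-D =  2 → C
  i= 5: P-C = 13 → N
  i= 6: C-C =  0 → A
  i= 7: P-U = 21 → V
  i= 8: C-P = 13 → N
  i= 9: B-P = 12 → M
  i=10: V-T =  2 → C
  i=11: V-I = 13 → N
  i=12: Z-Z =  0 → A
  i=13: Y-D = 21 → V
  i=14: W-J = 13 → N
  i=15: J-X = 12 → M
  i=16: Y-W =  2 → C
  i=17: W-J = 13 → N
  i=18: P-P =  0 → A
  i=19: T-Y = 21 → V
  i=20: G-T = 13 → N
  i=21: D-R = 12 → M
  i=22: F-D =  2 → C
  i=23: Q-D = 13 → N
  i=24: U-U =  0 → A
  i=25: D-I = 21 → V
  i=26: K-X = 13 → N
  i=27: E-S = 12 → M
  i=28: I-G =  2 → C
  i=29: M-Z = 13 → N
  i=30: J-J =  0 → A
  i=31: L-Q = 21 → V
  i=32: P-C = 13 → N
  i=33: T-H = 12 → M
  i=34: M-K =  2 → C
  shifts repeat with period 6: AVNMCN

AVNMCN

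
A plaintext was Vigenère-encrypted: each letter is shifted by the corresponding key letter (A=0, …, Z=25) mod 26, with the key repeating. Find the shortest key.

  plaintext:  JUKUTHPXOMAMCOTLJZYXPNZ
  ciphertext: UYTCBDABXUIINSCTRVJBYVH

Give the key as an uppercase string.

LEJIIW

  i= 0: U-J = 11 → L
  i= 1: Y-U =  4 → E
  i= 2: T-K =  9 → J
  i= 3: C-U =  8 → I
  i= 4: B-T =  8 → I
  i= 5: D-H = 22 → W
  i= 6: A-P = 11 → L
  i= 7: B-X =  4 → E
  i= 8: X-O =  9 → J
  i= 9: U-M =  8 → I
  i=10: I-A =  8 → I
  i=11: I-M = 22 → W
  i=12: N-C = 11 → L
  i=13: S-O =  4 → E
  i=14: C-T =  9 → J
  i=15: T-L =  8 → I
  i=16: R-J =  8 → I
  i=17: V-Z = 22 → W
  i=18: J-Y = 11 → L
  i=19: B-X =  4 → E
  i=20: Y-P =  9 → J
  i=21: V-N =  8 → I
  i=22: H-Z =  8 → I
  shifts repeat with period 6: LEJIIW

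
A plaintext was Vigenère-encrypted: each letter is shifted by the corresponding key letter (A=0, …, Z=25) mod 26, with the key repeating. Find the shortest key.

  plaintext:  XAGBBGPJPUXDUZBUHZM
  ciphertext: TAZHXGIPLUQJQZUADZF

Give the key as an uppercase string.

  i= 0: T-X = 22 → W
  i= 1: A-A =  0 → A
  i= 2: Z-G = 19 → T
  i= 3: H-B =  6 → G
  i= 4: X-B = 22 → W
  i= 5: G-G =  0 → A
  i= 6: I-P = 19 → T
  i= 7: P-J =  6 → G
  i= 8: L-P = 22 → W
  i= 9: U-U =  0 → A
  i=10: Q-X = 19 → T
  i=11: J-D =  6 → G
  i=12: Q-U = 22 → W
  i=13: Z-Z =  0 → A
  i=14: U-B = 19 → T
  i=15: A-U =  6 → G
  i=16: D-H = 22 → W
  i=17: Z-Z =  0 → A
  i=18: F-M = 19 → T
  shifts repeat with period 4: WATG

WATG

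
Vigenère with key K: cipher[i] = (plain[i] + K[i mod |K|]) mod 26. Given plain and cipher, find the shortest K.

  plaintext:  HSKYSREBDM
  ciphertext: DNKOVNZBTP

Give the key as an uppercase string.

  i= 0: D-H = 22 → W
  i= 1: N-S = 21 → V
  i= 2: K-K =  0 → A
  i= 3: O-Y = 16 → Q
  i= 4: V-S =  3 → D
  i= 5: N-R = 22 → W
  i= 6: Z-E = 21 → V
  i= 7: B-B =  0 → A
  i= 8: T-D = 16 → Q
  i= 9: P-M =  3 → D
  shifts repeat with period 5: WVAQD

WVAQD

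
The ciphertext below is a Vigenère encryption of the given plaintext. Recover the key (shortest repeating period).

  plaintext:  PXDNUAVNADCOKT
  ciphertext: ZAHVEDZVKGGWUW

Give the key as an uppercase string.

KDEI

  i= 0: Z-P = 10 → K
  i= 1: A-X =  3 → D
  i= 2: H-D =  4 → E
  i= 3: V-N =  8 → I
  i= 4: E-U = 10 → K
  i= 5: D-A =  3 → D
  i= 6: Z-V =  4 → E
  i= 7: V-N =  8 → I
  i= 8: K-A = 10 → K
  i= 9: G-D =  3 → D
  i=10: G-C =  4 → E
  i=11: W-O =  8 → I
  i=12: U-K = 10 → K
  i=13: W-T =  3 → D
  shifts repeat with period 4: KDEI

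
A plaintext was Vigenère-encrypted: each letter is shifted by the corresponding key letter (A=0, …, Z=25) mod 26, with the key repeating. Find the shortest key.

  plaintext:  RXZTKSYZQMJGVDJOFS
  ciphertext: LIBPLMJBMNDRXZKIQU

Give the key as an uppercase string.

ULCWB

  i= 0: L-R = 20 → U
  i= 1: I-X = 11 → L
  i= 2: B-Z =  2 → C
  i= 3: P-T = 22 → W
  i= 4: L-K =  1 → B
  i= 5: M-S = 20 → U
  i= 6: J-Y = 11 → L
  i= 7: B-Z =  2 → C
  i= 8: M-Q = 22 → W
  i= 9: N-M =  1 → B
  i=10: D-J = 20 → U
  i=11: R-G = 11 → L
  i=12: X-V =  2 → C
  i=13: Z-D = 22 → W
  i=14: K-J =  1 → B
  i=15: I-O = 20 → U
  i=16: Q-F = 11 → L
  i=17: U-S =  2 → C
  shifts repeat with period 5: ULCWB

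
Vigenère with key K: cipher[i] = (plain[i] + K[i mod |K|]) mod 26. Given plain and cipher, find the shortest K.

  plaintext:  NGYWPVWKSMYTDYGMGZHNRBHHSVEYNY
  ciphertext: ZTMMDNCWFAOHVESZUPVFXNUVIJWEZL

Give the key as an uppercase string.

MNOQOSG

  i= 0: Z-N = 12 → M
  i= 1: T-G = 13 → N
  i= 2: M-Y = 14 → O
  i= 3: M-W = 16 → Q
  i= 4: D-P = 14 → O
  i= 5: N-V = 18 → S
  i= 6: C-W =  6 → G
  i= 7: W-K = 12 → M
  i= 8: F-S = 13 → N
  i= 9: A-M = 14 → O
  i=10: O-Y = 16 → Q
  i=11: H-T = 14 → O
  i=12: V-D = 18 → S
  i=13: E-Y =  6 → G
  i=14: S-G = 12 → M
  i=15: Z-M = 13 → N
  i=16: U-G = 14 → O
  i=17: P-Z = 16 → Q
  i=18: V-H = 14 → O
  i=19: F-N = 18 → S
  i=20: X-R =  6 → G
  i=21: N-B = 12 → M
  i=22: U-H = 13 → N
  i=23: V-H = 14 → O
  i=24: I-S = 16 → Q
  i=25: J-V = 14 → O
  i=26: W-E = 18 → S
  i=27: E-Y =  6 → G
  i=28: Z-N = 12 → M
  i=29: L-Y = 13 → N
  shifts repeat with period 7: MNOQOSG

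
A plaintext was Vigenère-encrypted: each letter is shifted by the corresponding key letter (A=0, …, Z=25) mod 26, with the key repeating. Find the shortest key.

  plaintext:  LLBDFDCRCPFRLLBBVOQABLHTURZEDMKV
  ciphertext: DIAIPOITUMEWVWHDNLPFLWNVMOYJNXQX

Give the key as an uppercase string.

SXZFKLGC

  i= 0: D-L = 18 → S
  i= 1: I-L = 23 → X
  i= 2: A-B = 25 → Z
  i= 3: I-D =  5 → F
  i= 4: P-F = 10 → K
  i= 5: O-D = 11 → L
  i= 6: I-C =  6 → G
  i= 7: T-R =  2 → C
  i= 8: U-C = 18 → S
  i= 9: M-P = 23 → X
  i=10: E-F = 25 → Z
  i=11: W-R =  5 → F
  i=12: V-L = 10 → K
  i=13: W-L = 11 → L
  i=14: H-B =  6 → G
  i=15: D-B =  2 → C
  i=16: N-V = 18 → S
  i=17: L-O = 23 → X
  i=18: P-Q = 25 → Z
  i=19: F-A =  5 → F
  i=20: L-B = 10 → K
  i=21: W-L = 11 → L
  i=22: N-H =  6 → G
  i=23: V-T =  2 → C
  i=24: M-U = 18 → S
  i=25: O-R = 23 → X
  i=26: Y-Z = 25 → Z
  i=27: J-E =  5 → F
  i=28: N-D = 10 → K
  i=29: X-M = 11 → L
  i=30: Q-K =  6 → G
  i=31: X-V =  2 → C
  shifts repeat with period 8: SXZFKLGC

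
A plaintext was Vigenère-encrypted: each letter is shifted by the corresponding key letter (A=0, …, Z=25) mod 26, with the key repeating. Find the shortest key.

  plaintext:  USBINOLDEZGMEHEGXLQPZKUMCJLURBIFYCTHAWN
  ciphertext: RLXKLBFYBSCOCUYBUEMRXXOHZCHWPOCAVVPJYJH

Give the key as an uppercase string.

  i= 0: R-U = 23 → X
  i= 1: L-S = 19 → T
  i= 2: X-B = 22 → W
  i= 3: K-I =  2 → C
  i= 4: L-N = 24 → Y
  i= 5: B-O = 13 → N
  i= 6: F-L = 20 → U
  i= 7: Y-D = 21 → V
  i= 8: B-E = 23 → X
  i= 9: S-Z = 19 → T
  i=10: C-G = 22 → W
  i=11: O-M =  2 → C
  i=12: C-E = 24 → Y
  i=13: U-H = 13 → N
  i=14: Y-E = 20 → U
  i=15: B-G = 21 → V
  i=16: U-X = 23 → X
  i=17: E-L = 19 → T
  i=18: M-Q = 22 → W
  i=19: R-P =  2 → C
  i=20: X-Z = 24 → Y
  i=21: X-K = 13 → N
  i=22: O-U = 20 → U
  i=23: H-M = 21 → V
  i=24: Z-C = 23 → X
  i=25: C-J = 19 → T
  i=26: H-L = 22 → W
  i=27: W-U =  2 → C
  i=28: P-R = 24 → Y
  i=29: O-B = 13 → N
  i=30: C-I = 20 → U
  i=31: A-F = 21 → V
  i=32: V-Y = 23 → X
  i=33: V-C = 19 → T
  i=34: P-T = 22 → W
  i=35: J-H =  2 → C
  i=36: Y-A = 24 → Y
  i=37: J-W = 13 → N
  i=38: H-N = 20 → U
  shifts repeat with period 8: XTWCYNUV

XTWCYNUV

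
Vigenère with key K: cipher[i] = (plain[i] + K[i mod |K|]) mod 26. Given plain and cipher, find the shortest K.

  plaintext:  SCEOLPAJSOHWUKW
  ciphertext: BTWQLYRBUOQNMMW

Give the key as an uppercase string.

  i= 0: B-S =  9 → J
  i= 1: T-C = 17 → R
  i= 2: W-E = 18 → S
  i= 3: Q-O =  2 → C
  i= 4: L-L =  0 → A
  i= 5: Y-P =  9 → J
  i= 6: R-A = 17 → R
  i= 7: B-J = 18 → S
  i= 8: U-S =  2 → C
  i= 9: O-O =  0 → A
  i=10: Q-H =  9 → J
  i=11: N-W = 17 → R
  i=12: M-U = 18 → S
  i=13: M-K =  2 → C
  i=14: W-W =  0 → A
  shifts repeat with period 5: JRSCA

JRSCA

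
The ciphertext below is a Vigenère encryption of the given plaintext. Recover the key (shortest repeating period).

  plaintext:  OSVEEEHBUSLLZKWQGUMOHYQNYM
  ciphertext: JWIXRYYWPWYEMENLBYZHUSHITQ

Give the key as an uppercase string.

VENTNURV

  i= 0: J-O = 21 → V
  i= 1: W-S =  4 → E
  i= 2: I-V = 13 → N
  i= 3: X-E = 19 → T
  i= 4: R-E = 13 → N
  i= 5: Y-E = 20 → U
  i= 6: Y-H = 17 → R
  i= 7: W-B = 21 → V
  i= 8: P-U = 21 → V
  i= 9: W-S =  4 → E
  i=10: Y-L = 13 → N
  i=11: E-L = 19 → T
  i=12: M-Z = 13 → N
  i=13: E-K = 20 → U
  i=14: N-W = 17 → R
  i=15: L-Q = 21 → V
  i=16: B-G = 21 → V
  i=17: Y-U =  4 → E
  i=18: Z-M = 13 → N
  i=19: H-O = 19 → T
  i=20: U-H = 13 → N
  i=21: S-Y = 20 → U
  i=22: H-Q = 17 → R
  i=23: I-N = 21 → V
  i=24: T-Y = 21 → V
  i=25: Q-M =  4 → E
  shifts repeat with period 8: VENTNURV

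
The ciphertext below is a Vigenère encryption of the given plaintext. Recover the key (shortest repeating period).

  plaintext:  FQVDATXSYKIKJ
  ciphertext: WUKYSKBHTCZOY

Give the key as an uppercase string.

REPVS

  i= 0: W-F = 17 → R
  i= 1: U-Q =  4 → E
  i= 2: K-V = 15 → P
  i= 3: Y-D = 21 → V
  i= 4: S-A = 18 → S
  i= 5: K-T = 17 → R
  i= 6: B-X =  4 → E
  i= 7: H-S = 15 → P
  i= 8: T-Y = 21 → V
  i= 9: C-K = 18 → S
  i=10: Z-I = 17 → R
  i=11: O-K =  4 → E
  i=12: Y-J = 15 → P
  shifts repeat with period 5: REPVS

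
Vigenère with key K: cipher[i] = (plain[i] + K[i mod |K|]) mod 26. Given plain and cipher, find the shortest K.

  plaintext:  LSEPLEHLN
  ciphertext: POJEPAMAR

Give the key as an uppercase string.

  i= 0: P-L =  4 → E
  i= 1: O-S = 22 → W
  i= 2: J-E =  5 → F
  i= 3: E-P = 15 → P
  i= 4: P-L =  4 → E
  i= 5: A-E = 22 → W
  i= 6: M-H =  5 → F
  i= 7: A-L = 15 → P
  i= 8: R-N =  4 → E
  shifts repeat with period 4: EWFP

EWFP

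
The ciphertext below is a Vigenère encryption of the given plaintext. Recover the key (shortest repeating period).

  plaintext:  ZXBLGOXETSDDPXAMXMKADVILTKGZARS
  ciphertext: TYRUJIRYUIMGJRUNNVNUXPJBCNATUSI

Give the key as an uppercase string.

UBQJDUU

  i= 0: T-Z = 20 → U
  i= 1: Y-X =  1 → B
  i= 2: R-B = 16 → Q
  i= 3: U-L =  9 → J
  i= 4: J-G =  3 → D
  i= 5: I-O = 20 → U
  i= 6: R-X = 20 → U
  i= 7: Y-E = 20 → U
  i= 8: U-T =  1 → B
  i= 9: I-S = 16 → Q
  i=10: M-D =  9 → J
  i=11: G-D =  3 → D
  i=12: J-P = 20 → U
  i=13: R-X = 20 → U
  i=14: U-A = 20 → U
  i=15: N-M =  1 → B
  i=16: N-X = 16 → Q
  i=17: V-M =  9 → J
  i=18: N-K =  3 → D
  i=19: U-A = 20 → U
  i=20: X-D = 20 → U
  i=21: P-V = 20 → U
  i=22: J-I =  1 → B
  i=23: B-L = 16 → Q
  i=24: C-T =  9 → J
  i=25: N-K =  3 → D
  i=26: A-G = 20 → U
  i=27: T-Z = 20 → U
  i=28: U-A = 20 → U
  i=29: S-R =  1 → B
  i=30: I-S = 16 → Q
  shifts repeat with period 7: UBQJDUU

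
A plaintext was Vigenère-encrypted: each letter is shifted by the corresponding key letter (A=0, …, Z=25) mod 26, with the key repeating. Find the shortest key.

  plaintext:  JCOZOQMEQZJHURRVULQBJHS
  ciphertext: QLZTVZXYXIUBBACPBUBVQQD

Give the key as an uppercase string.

HJLU

  i= 0: Q-J =  7 → H
  i= 1: L-C =  9 → J
  i= 2: Z-O = 11 → L
  i= 3: T-Z = 20 → U
  i= 4: V-O =  7 → H
  i= 5: Z-Q =  9 → J
  i= 6: X-M = 11 → L
  i= 7: Y-E = 20 → U
  i= 8: X-Q =  7 → H
  i= 9: I-Z =  9 → J
  i=10: U-J = 11 → L
  i=11: B-H = 20 → U
  i=12: B-U =  7 → H
  i=13: A-R =  9 → J
  i=14: C-R = 11 → L
  i=15: P-V = 20 → U
  i=16: B-U =  7 → H
  i=17: U-L =  9 → J
  i=18: B-Q = 11 → L
  i=19: V-B = 20 → U
  i=20: Q-J =  7 → H
  i=21: Q-H =  9 → J
  i=22: D-S = 11 → L
  shifts repeat with period 4: HJLU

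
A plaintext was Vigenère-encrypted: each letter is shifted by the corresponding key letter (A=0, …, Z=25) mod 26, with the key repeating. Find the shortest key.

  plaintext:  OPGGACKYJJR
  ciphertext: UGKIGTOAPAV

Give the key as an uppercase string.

GREC

  i= 0: U-O =  6 → G
  i= 1: G-P = 17 → R
  i= 2: K-G =  4 → E
  i= 3: I-G =  2 → C
  i= 4: G-A =  6 → G
  i= 5: T-C = 17 → R
  i= 6: O-K =  4 → E
  i= 7: A-Y =  2 → C
  i= 8: P-J =  6 → G
  i= 9: A-J = 17 → R
  i=10: V-R =  4 → E
  shifts repeat with period 4: GREC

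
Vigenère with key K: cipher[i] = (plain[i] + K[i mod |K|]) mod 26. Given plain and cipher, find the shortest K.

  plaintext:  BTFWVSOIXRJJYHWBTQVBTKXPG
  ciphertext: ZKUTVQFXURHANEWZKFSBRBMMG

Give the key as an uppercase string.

YRPXA

  i= 0: Z-B = 24 → Y
  i= 1: K-T = 17 → R
  i= 2: U-F = 15 → P
  i= 3: T-W = 23 → X
  i= 4: V-V =  0 → A
  i= 5: Q-S = 24 → Y
  i= 6: F-O = 17 → R
  i= 7: X-I = 15 → P
  i= 8: U-X = 23 → X
  i= 9: R-R =  0 → A
  i=10: H-J = 24 → Y
  i=11: A-J = 17 → R
  i=12: N-Y = 15 → P
  i=13: E-H = 23 → X
  i=14: W-W =  0 → A
  i=15: Z-B = 24 → Y
  i=16: K-T = 17 → R
  i=17: F-Q = 15 → P
  i=18: S-V = 23 → X
  i=19: B-B =  0 → A
  i=20: R-T = 24 → Y
  i=21: B-K = 17 → R
  i=22: M-X = 15 → P
  i=23: M-P = 23 → X
  i=24: G-G =  0 → A
  shifts repeat with period 5: YRPXA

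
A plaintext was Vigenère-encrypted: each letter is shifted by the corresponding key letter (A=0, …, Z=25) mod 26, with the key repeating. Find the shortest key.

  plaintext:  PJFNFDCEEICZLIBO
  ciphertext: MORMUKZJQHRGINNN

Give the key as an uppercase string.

XFMZPH

  i= 0: M-P = 23 → X
  i= 1: O-J =  5 → F
  i= 2: R-F = 12 → M
  i= 3: M-N = 25 → Z
  i= 4: U-F = 15 → P
  i= 5: K-D =  7 → H
  i= 6: Z-C = 23 → X
  i= 7: J-E =  5 → F
  i= 8: Q-E = 12 → M
  i= 9: H-I = 25 → Z
  i=10: R-C = 15 → P
  i=11: G-Z =  7 → H
  i=12: I-L = 23 → X
  i=13: N-I =  5 → F
  i=14: N-B = 12 → M
  i=15: N-O = 25 → Z
  shifts repeat with period 6: XFMZPH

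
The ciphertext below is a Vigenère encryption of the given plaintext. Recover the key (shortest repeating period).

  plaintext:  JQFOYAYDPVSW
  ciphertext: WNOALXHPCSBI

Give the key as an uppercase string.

NXJM

  i= 0: W-J = 13 → N
  i= 1: N-Q = 23 → X
  i= 2: O-F =  9 → J
  i= 3: A-O = 12 → M
  i= 4: L-Y = 13 → N
  i= 5: X-A = 23 → X
  i= 6: H-Y =  9 → J
  i= 7: P-D = 12 → M
  i= 8: C-P = 13 → N
  i= 9: S-V = 23 → X
  i=10: B-S =  9 → J
  i=11: I-W = 12 → M
  shifts repeat with period 4: NXJM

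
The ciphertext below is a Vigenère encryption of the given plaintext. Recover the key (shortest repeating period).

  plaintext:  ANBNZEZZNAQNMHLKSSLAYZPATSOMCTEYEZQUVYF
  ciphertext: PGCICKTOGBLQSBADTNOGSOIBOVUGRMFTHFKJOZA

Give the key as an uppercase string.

PTBVDGU

  i= 0: P-A = 15 → P
  i= 1: G-N = 19 → T
  i= 2: C-B =  1 → B
  i= 3: I-N = 21 → V
  i= 4: C-Z =  3 → D
  i= 5: K-E =  6 → G
  i= 6: T-Z = 20 → U
  i= 7: O-Z = 15 → P
  i= 8: G-N = 19 → T
  i= 9: B-A =  1 → B
  i=10: L-Q = 21 → V
  i=11: Q-N =  3 → D
  i=12: S-M =  6 → G
  i=13: B-H = 20 → U
  i=14: A-L = 15 → P
  i=15: D-K = 19 → T
  i=16: T-S =  1 → B
  i=17: N-S = 21 → V
  i=18: O-L =  3 → D
  i=19: G-A =  6 → G
  i=20: S-Y = 20 → U
  i=21: O-Z = 15 → P
  i=22: I-P = 19 → T
  i=23: B-A =  1 → B
  i=24: O-T = 21 → V
  i=25: V-S =  3 → D
  i=26: U-O =  6 → G
  i=27: G-M = 20 → U
  i=28: R-C = 15 → P
  i=29: M-T = 19 → T
  i=30: F-E =  1 → B
  i=31: T-Y = 21 → V
  i=32: H-E =  3 → D
  i=33: F-Z =  6 → G
  i=34: K-Q = 20 → U
  i=35: J-U = 15 → P
  i=36: O-V = 19 → T
  i=37: Z-Y =  1 → B
  i=38: A-F = 21 → V
  shifts repeat with period 7: PTBVDGU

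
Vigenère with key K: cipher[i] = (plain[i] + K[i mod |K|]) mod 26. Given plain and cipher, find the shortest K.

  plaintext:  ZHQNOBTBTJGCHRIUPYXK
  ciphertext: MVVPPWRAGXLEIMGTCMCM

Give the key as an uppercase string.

NOFCBVYZ

  i= 0: M-Z = 13 → N
  i= 1: V-H = 14 → O
  i= 2: V-Q =  5 → F
  i= 3: P-N =  2 → C
  i= 4: P-O =  1 → B
  i= 5: W-B = 21 → V
  i= 6: R-T = 24 → Y
  i= 7: A-B = 25 → Z
  i= 8: G-T = 13 → N
  i= 9: X-J = 14 → O
  i=10: L-G =  5 → F
  i=11: E-C =  2 → C
  i=12: I-H =  1 → B
  i=13: M-R = 21 → V
  i=14: G-I = 24 → Y
  i=15: T-U = 25 → Z
  i=16: C-P = 13 → N
  i=17: M-Y = 14 → O
  i=18: C-X =  5 → F
  i=19: M-K =  2 → C
  shifts repeat with period 8: NOFCBVYZ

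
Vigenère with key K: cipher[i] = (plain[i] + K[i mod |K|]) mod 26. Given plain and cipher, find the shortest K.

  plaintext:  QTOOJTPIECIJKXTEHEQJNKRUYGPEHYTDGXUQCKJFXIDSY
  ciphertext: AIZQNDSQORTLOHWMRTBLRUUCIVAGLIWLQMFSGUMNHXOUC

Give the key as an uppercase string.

KPLCEKDI

  i= 0: A-Q = 10 → K
  i= 1: I-T = 15 → P
  i= 2: Z-O = 11 → L
  i= 3: Q-O =  2 → C
  i= 4: N-J =  4 → E
  i= 5: D-T = 10 → K
  i= 6: S-P =  3 → D
  i= 7: Q-I =  8 → I
  i= 8: O-E = 10 → K
  i= 9: R-C = 15 → P
  i=10: T-I = 11 → L
  i=11: L-J =  2 → C
  i=12: O-K =  4 → E
  i=13: H-X = 10 → K
  i=14: W-T =  3 → D
  i=15: M-E =  8 → I
  i=16: R-H = 10 → K
  i=17: T-E = 15 → P
  i=18: B-Q = 11 → L
  i=19: L-J =  2 → C
  i=20: R-N =  4 → E
  i=21: U-K = 10 → K
  i=22: U-R =  3 → D
  i=23: C-U =  8 → I
  i=24: I-Y = 10 → K
  i=25: V-G = 15 → P
  i=26: A-P = 11 → L
  i=27: G-E =  2 → C
  i=28: L-H =  4 → E
  i=29: I-Y = 10 → K
  i=30: W-T =  3 → D
  i=31: L-D =  8 → I
  i=32: Q-G = 10 → K
  i=33: M-X = 15 → P
  i=34: F-U = 11 → L
  i=35: S-Q =  2 → C
  i=36: G-C =  4 → E
  i=37: U-K = 10 → K
  i=38: M-J =  3 → D
  i=39: N-F =  8 → I
  i=40: H-X = 10 → K
  i=41: X-I = 15 → P
  i=42: O-D = 11 → L
  i=43: U-S =  2 → C
  i=44: C-Y =  4 → E
  shifts repeat with period 8: KPLCEKDI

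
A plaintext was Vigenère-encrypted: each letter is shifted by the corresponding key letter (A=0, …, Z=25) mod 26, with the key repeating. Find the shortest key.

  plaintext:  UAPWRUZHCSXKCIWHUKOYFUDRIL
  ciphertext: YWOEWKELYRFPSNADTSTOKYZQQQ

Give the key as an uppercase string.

EWZIFQF

  i= 0: Y-U =  4 → E
  i= 1: W-A = 22 → W
  i= 2: O-P = 25 → Z
  i= 3: E-W =  8 → I
  i= 4: W-R =  5 → F
  i= 5: K-U = 16 → Q
  i= 6: E-Z =  5 → F
  i= 7: L-H =  4 → E
  i= 8: Y-C = 22 → W
  i= 9: R-S = 25 → Z
  i=10: F-X =  8 → I
  i=11: P-K =  5 → F
  i=12: S-C = 16 → Q
  i=13: N-I =  5 → F
  i=14: A-W =  4 → E
  i=15: D-H = 22 → W
  i=16: T-U = 25 → Z
  i=17: S-K =  8 → I
  i=18: T-O =  5 → F
  i=19: O-Y = 16 → Q
  i=20: K-F =  5 → F
  i=21: Y-U =  4 → E
  i=22: Z-D = 22 → W
  i=23: Q-R = 25 → Z
  i=24: Q-I =  8 → I
  i=25: Q-L =  5 → F
  shifts repeat with period 7: EWZIFQF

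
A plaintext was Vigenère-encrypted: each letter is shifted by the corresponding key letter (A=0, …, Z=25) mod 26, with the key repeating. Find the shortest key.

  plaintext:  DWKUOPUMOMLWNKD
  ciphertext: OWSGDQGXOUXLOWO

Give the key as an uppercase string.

  i= 0: O-D = 11 → L
  i= 1: W-W =  0 → A
  i= 2: S-K =  8 → I
  i= 3: G-U = 12 → M
  i= 4: D-O = 15 → P
  i= 5: Q-P =  1 → B
  i= 6: G-U = 12 → M
  i= 7: X-M = 11 → L
  i= 8: O-O =  0 → A
  i= 9: U-M =  8 → I
  i=10: X-L = 12 → M
  i=11: L-W = 15 → P
  i=12: O-N =  1 → B
  i=13: W-K = 12 → M
  i=14: O-D = 11 → L
  shifts repeat with period 7: LAIMPBM

LAIMPBM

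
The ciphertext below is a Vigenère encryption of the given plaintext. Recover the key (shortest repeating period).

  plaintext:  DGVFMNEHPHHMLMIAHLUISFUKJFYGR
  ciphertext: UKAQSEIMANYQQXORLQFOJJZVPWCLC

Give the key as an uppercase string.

REFLG

  i= 0: U-D = 17 → R
  i= 1: K-G =  4 → E
  i= 2: A-V =  5 → F
  i= 3: Q-F = 11 → L
  i= 4: S-M =  6 → G
  i= 5: E-N = 17 → R
  i= 6: I-E =  4 → E
  i= 7: M-H =  5 → F
  i= 8: A-P = 11 → L
  i= 9: N-H =  6 → G
  i=10: Y-H = 17 → R
  i=11: Q-M =  4 → E
  i=12: Q-L =  5 → F
  i=13: X-M = 11 → L
  i=14: O-I =  6 → G
  i=15: R-A = 17 → R
  i=16: L-H =  4 → E
  i=17: Q-L =  5 → F
  i=18: F-U = 11 → L
  i=19: O-I =  6 → G
  i=20: J-S = 17 → R
  i=21: J-F =  4 → E
  i=22: Z-U =  5 → F
  i=23: V-K = 11 → L
  i=24: P-J =  6 → G
  i=25: W-F = 17 → R
  i=26: C-Y =  4 → E
  i=27: L-G =  5 → F
  i=28: C-R = 11 → L
  shifts repeat with period 5: REFLG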